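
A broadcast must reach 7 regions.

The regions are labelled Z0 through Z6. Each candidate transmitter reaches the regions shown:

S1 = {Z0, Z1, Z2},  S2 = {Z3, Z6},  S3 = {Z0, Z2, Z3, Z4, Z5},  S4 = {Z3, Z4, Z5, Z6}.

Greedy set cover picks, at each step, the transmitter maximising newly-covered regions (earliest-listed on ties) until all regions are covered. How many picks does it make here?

Greedy: pick S3 (covers 5 new) → pick S1 (covers 1 new) → pick S2 (covers 1 new). Total picks: 3.
(The true minimum cover uses only 2 transmitters, so greedy is not optimal here.)

3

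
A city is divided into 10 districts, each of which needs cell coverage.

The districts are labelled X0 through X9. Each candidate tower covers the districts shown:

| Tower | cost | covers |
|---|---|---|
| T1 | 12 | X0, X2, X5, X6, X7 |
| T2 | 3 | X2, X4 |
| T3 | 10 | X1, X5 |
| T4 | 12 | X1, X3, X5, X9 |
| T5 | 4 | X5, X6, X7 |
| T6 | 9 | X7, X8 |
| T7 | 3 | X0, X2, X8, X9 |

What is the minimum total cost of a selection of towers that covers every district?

T2, T4, T5, T7 together cover every district (T2 ∪ T4 ∪ T5 ∪ T7 = {X0, X1, X2, X3, X4, X5, X6, X7, X8, X9}); total cost 3 + 12 + 4 + 3 = 22.
No covering selection has total cost below 22.

22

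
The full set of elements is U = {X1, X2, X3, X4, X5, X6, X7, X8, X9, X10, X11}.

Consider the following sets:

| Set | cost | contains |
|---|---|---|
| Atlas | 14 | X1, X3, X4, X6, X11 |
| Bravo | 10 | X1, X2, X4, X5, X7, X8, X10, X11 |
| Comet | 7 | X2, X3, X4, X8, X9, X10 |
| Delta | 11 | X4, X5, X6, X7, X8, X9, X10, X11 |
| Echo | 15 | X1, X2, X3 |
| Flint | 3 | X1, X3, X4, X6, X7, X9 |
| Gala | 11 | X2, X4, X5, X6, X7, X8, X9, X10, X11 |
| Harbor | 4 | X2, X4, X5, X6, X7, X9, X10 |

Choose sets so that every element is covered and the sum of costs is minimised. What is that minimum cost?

Bravo, Flint together cover every element (Bravo ∪ Flint = {X1, X2, X3, X4, X5, X6, X7, X8, X9, X10, X11}); total cost 10 + 3 = 13.
The greedy pick Flint, Harbor, Bravo costs 17; no covering selection beats 13.

13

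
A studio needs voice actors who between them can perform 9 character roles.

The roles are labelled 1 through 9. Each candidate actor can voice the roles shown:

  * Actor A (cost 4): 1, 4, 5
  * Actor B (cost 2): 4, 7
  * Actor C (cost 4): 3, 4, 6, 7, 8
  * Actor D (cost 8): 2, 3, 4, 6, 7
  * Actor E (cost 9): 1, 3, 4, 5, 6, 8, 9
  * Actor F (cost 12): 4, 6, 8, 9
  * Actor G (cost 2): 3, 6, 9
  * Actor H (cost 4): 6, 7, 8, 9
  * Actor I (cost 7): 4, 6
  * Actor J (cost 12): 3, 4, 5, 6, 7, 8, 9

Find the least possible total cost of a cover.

A, D, H together cover every role (A ∪ D ∪ H = {1, 2, 3, 4, 5, 6, 7, 8, 9}); total cost 4 + 8 + 4 = 16.
The greedy pick G, B, A, C, D costs 20; no covering selection beats 16.

16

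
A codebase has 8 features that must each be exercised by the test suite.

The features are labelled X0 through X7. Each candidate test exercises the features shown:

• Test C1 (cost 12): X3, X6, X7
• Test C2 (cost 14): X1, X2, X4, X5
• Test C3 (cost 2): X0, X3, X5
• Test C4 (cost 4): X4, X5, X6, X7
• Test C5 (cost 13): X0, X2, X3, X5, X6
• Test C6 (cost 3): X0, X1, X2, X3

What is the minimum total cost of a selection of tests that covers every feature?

7

C4, C6 together cover every feature (C4 ∪ C6 = {X0, X1, X2, X3, X4, X5, X6, X7}); total cost 4 + 3 = 7.
The greedy pick C3, C4, C6 costs 9; no covering selection beats 7.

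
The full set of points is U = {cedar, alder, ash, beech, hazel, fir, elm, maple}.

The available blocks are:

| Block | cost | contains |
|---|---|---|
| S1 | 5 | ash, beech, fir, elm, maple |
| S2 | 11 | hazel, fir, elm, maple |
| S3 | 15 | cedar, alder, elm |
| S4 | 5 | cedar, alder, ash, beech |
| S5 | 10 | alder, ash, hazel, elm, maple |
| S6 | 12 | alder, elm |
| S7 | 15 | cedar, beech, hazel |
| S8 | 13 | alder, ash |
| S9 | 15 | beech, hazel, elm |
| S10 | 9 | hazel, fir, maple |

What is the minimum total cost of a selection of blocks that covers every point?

16

S2, S4 together cover every point (S2 ∪ S4 = {cedar, alder, ash, beech, hazel, fir, elm, maple}); total cost 11 + 5 = 16.
The greedy pick S1, S4, S10 costs 19; no covering selection beats 16.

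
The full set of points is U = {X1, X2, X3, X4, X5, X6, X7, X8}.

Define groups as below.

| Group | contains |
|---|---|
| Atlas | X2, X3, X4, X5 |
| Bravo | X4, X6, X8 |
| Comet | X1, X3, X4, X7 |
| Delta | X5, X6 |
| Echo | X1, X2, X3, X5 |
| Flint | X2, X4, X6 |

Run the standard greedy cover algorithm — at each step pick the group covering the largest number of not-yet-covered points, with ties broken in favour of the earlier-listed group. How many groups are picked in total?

3

Greedy: pick Atlas (covers 4 new) → pick Bravo (covers 2 new) → pick Comet (covers 2 new). Total picks: 3.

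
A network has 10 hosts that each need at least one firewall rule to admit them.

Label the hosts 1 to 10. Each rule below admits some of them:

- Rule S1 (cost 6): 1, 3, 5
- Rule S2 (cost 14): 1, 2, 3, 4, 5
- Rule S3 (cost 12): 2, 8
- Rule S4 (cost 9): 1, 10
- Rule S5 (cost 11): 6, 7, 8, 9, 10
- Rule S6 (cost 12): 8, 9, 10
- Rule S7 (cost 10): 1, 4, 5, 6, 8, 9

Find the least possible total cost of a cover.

25

S2, S5 together cover every host (S2 ∪ S5 = {1, 2, 3, 4, 5, 6, 7, 8, 9, 10}); total cost 14 + 11 = 25.
The greedy pick S7, S5, S1, S3 costs 39; no covering selection beats 25.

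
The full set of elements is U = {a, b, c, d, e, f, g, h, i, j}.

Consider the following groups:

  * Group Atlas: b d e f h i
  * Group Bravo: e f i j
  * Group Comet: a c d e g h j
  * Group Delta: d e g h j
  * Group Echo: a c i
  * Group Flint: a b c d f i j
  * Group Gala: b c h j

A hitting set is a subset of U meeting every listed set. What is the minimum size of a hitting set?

T = {c, e} meets every group (each contains at least one member of T), and |T| = 2.
The groups Delta, Echo are pairwise disjoint, so any hitting set needs a separate element for each — at least 2. Hence 2 is optimal.

2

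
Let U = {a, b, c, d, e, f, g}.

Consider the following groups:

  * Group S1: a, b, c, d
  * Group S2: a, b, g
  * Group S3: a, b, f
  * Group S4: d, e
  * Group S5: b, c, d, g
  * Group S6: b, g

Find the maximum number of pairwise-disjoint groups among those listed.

2

S4, S6 are pairwise disjoint (S4={d,e}; S6={b,g}).
Every remaining group overlaps one of these, and no 3 of the listed groups are pairwise disjoint, so 2 is the maximum.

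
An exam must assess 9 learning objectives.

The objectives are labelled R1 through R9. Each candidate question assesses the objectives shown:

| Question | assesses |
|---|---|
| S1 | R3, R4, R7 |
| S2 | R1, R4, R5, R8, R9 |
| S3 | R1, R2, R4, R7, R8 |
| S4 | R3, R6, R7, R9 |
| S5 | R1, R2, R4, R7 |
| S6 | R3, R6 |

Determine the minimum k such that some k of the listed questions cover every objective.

3

S2 and S3 and S4 together: S2 ∪ S3 ∪ S4 = {R1, R2, R3, R4, R5, R6, R7, R8, R9} — every objective is covered.
Only S2 contains R5, so S2 is forced; the remaining 4 objectives need at least 2 more questions (each remaining question adds at most 3) — so at least 3 questions are needed, and 3 is optimal.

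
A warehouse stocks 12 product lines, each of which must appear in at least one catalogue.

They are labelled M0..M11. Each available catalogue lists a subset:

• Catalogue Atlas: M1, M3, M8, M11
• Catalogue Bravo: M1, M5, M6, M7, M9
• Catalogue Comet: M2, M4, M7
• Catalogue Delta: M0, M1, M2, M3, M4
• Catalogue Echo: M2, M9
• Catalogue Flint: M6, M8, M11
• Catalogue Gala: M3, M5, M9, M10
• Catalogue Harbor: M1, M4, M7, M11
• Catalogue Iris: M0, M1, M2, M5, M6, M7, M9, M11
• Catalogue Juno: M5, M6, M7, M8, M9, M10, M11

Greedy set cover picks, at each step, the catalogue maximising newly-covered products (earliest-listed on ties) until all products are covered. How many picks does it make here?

Greedy: pick Iris (covers 8 new) → pick Atlas (covers 2 new) → pick Comet (covers 1 new) → pick Gala (covers 1 new). Total picks: 4.
(The true minimum cover uses only 2 catalogues, so greedy is not optimal here.)

4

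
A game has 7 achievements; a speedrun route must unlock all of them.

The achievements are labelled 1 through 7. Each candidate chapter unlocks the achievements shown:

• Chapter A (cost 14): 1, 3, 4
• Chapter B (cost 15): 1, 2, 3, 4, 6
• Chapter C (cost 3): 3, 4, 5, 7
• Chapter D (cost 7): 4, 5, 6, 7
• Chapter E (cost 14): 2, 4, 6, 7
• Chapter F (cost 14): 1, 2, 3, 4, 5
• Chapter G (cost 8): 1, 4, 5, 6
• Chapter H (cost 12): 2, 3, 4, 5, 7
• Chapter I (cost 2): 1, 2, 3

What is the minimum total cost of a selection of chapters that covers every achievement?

9

D, I together cover every achievement (D ∪ I = {1, 2, 3, 4, 5, 6, 7}); total cost 7 + 2 = 9.
The greedy pick I, C, D costs 12; no covering selection beats 9.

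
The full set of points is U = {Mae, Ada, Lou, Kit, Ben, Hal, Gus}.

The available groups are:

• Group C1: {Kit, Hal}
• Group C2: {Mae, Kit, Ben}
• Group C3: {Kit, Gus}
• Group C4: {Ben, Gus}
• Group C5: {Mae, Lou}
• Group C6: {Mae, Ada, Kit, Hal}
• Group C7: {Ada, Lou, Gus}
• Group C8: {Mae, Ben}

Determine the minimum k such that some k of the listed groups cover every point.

Take {C4, C5, C6}. Their union is {Mae, Ada, Lou, Kit, Ben, Hal, Gus}, which is all 7 points.
No 2 of the 8 groups cover everything (all 28 combinations miss at least one point), so 3 is optimal.

3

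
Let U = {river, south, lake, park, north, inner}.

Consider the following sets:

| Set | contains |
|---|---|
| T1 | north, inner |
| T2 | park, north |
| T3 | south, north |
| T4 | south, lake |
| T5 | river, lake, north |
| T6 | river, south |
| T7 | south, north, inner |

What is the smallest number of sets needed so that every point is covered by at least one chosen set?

3

T2 and T5 and T7 together: T2 ∪ T5 ∪ T7 = {river, south, lake, park, north, inner} — every point is covered.
Only T2 contains park, so T2 is forced; the remaining 4 points need at least 2 more sets (each remaining set adds at most 2) — so at least 3 sets are needed, and 3 is optimal.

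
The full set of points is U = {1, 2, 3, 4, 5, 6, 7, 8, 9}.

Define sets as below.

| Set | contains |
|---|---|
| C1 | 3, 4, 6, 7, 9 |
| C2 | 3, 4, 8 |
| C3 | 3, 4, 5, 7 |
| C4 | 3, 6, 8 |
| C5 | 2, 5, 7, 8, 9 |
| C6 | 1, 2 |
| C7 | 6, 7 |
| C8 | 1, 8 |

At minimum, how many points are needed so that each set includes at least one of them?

3

Take H = {1, 3, 7}. Each listed set contains at least one of these, so H is a hitting set of size 3.
The sets C2, C6, C7 are pairwise disjoint, so any hitting set needs a separate point for each — at least 3. Hence 3 is optimal.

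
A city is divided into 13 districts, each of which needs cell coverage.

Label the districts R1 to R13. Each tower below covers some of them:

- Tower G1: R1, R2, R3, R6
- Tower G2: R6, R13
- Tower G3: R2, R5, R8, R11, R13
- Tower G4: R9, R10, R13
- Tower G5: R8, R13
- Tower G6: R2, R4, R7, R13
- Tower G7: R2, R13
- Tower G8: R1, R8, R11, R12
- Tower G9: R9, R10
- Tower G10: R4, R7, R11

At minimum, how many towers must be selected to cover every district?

5

Take {G1, G3, G4, G6, G8}. Their union is {R1, R2, R3, R4, R5, R6, R7, R8, R9, R10, R11, R12, R13}, which is all 13 districts.
No 4 of the 10 towers cover everything (all 210 combinations miss at least one district), so 5 is optimal.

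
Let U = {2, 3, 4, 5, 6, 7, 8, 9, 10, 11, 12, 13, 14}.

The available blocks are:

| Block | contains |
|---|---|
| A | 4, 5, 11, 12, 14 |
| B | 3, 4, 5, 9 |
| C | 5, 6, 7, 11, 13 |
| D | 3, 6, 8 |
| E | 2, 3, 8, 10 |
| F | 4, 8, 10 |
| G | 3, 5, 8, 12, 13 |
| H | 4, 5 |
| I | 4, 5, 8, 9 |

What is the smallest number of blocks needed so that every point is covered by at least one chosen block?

4

A and C and E and I together: A ∪ C ∪ E ∪ I = {2, 3, 4, 5, 6, 7, 8, 9, 10, 11, 12, 13, 14} — every point is covered.
No 3 of the 9 blocks cover everything (all 84 combinations miss at least one point), so 4 is optimal.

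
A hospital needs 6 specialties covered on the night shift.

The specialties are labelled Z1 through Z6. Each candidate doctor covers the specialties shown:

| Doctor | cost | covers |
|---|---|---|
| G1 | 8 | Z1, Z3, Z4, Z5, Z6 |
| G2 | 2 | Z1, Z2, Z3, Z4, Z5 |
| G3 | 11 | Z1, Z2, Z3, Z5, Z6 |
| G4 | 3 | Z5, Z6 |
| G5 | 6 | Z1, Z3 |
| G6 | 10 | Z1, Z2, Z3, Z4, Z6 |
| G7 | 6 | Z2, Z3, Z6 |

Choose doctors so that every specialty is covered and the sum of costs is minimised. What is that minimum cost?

5

G2, G4 together cover every specialty (G2 ∪ G4 = {Z1, Z2, Z3, Z4, Z5, Z6}); total cost 2 + 3 = 5.
No covering selection has total cost below 5.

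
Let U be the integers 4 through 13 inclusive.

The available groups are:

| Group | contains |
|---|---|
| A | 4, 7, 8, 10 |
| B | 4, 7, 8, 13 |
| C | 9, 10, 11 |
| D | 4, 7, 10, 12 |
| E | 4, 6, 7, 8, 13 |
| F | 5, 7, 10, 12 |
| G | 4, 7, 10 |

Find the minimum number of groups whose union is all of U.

3

C, E, and F cover everything between them: the union {4, 5, 6, 7, 8, 9, 10, 11, 12, 13} is all of U.
Only F contains 5, so F is forced; the remaining 6 points need at least 2 more groups (each remaining group adds at most 4) — so at least 3 groups are needed, and 3 is optimal.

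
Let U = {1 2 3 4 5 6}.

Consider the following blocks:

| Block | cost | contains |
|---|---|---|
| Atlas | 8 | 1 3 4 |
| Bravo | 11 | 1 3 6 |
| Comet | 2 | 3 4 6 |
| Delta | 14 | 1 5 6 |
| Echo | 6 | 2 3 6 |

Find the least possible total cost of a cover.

22

Comet, Delta, Echo together cover every item (Comet ∪ Delta ∪ Echo = {1, 2, 3, 4, 5, 6}); total cost 2 + 14 + 6 = 22.
No covering selection has total cost below 22.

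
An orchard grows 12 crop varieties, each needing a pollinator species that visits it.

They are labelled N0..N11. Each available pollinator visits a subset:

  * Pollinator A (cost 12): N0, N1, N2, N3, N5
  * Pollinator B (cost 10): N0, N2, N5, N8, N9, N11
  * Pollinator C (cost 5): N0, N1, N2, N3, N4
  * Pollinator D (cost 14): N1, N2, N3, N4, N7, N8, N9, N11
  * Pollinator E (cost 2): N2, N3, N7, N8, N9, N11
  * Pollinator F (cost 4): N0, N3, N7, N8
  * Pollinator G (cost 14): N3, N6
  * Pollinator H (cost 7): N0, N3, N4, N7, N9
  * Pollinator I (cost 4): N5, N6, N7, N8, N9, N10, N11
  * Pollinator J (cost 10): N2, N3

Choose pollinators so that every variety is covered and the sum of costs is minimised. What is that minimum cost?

9

C, I together cover every variety (C ∪ I = {N0, N1, N2, N3, N4, N5, N6, N7, N8, N9, N10, N11}); total cost 5 + 4 = 9.
The greedy pick E, I, C costs 11; no covering selection beats 9.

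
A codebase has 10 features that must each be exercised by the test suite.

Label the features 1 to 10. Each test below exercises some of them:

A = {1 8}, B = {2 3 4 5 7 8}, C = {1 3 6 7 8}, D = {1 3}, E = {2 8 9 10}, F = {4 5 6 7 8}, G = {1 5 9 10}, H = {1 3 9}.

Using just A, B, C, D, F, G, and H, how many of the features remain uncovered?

0

Union of A, B, C, D, F, G, H = {1, 2, 3, 4, 5, 6, 7, 8, 9, 10} — that's every feature, so 0 are uncovered.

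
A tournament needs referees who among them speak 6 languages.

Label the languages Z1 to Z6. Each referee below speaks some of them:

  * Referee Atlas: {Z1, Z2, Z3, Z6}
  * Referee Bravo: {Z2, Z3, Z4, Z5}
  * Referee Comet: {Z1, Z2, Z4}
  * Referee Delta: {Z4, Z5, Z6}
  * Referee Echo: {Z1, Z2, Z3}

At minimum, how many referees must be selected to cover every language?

2

Take {Atlas, Delta}. Their union is {Z1, Z2, Z3, Z4, Z5, Z6}, which is all 6 languages.
No single referee has all 6 languages (the largest, Atlas, has 4), so 2 is optimal.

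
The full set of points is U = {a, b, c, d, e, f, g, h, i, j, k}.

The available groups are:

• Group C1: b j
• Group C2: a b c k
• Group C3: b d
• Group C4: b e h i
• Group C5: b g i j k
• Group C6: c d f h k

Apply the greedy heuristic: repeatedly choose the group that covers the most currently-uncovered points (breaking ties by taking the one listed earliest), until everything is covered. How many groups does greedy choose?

4

Greedy: pick C5 (covers 5 new) → pick C6 (covers 4 new) → pick C2 (covers 1 new) → pick C4 (covers 1 new). Total picks: 4.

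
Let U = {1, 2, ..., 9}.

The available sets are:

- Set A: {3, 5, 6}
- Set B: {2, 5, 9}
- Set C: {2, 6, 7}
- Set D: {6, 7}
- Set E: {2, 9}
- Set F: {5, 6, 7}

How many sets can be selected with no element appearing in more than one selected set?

2

B, D are pairwise disjoint (B={2,5,9}; D={6,7}).
Every remaining set overlaps one of these, and no 3 of the listed sets are pairwise disjoint, so 2 is the maximum.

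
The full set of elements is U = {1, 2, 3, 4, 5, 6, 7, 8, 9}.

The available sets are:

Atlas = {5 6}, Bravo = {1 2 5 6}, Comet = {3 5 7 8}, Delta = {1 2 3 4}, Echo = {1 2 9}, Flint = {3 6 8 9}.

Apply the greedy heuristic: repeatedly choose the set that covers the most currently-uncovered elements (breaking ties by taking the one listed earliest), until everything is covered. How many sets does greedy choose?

4

Greedy: pick Bravo (covers 4 new) → pick Comet (covers 3 new) → pick Delta (covers 1 new) → pick Echo (covers 1 new). Total picks: 4.
(The true minimum cover uses only 3 sets, so greedy is not optimal here.)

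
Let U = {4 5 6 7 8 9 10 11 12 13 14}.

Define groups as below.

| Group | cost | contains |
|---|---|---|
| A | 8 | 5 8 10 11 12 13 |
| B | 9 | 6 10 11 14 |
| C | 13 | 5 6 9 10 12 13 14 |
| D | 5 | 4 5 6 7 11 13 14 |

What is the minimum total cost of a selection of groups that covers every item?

26

A, C, D together cover every item (A ∪ C ∪ D = {4, 5, 6, 7, 8, 9, 10, 11, 12, 13, 14}); total cost 8 + 13 + 5 = 26.
No covering selection has total cost below 26.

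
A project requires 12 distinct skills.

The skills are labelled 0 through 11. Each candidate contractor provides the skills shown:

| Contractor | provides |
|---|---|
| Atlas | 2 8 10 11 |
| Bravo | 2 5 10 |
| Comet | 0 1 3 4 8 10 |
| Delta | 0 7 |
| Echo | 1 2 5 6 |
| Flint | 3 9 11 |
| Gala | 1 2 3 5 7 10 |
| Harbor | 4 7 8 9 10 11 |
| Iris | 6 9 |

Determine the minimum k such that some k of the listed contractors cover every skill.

3

Comet and Echo and Harbor together: Comet ∪ Echo ∪ Harbor = {0, 1, 2, 3, 4, 5, 6, 7, 8, 9, 10, 11} — every skill is covered.
No 2 of the 9 contractors cover everything (all 36 combinations miss at least one skill), so 3 is optimal.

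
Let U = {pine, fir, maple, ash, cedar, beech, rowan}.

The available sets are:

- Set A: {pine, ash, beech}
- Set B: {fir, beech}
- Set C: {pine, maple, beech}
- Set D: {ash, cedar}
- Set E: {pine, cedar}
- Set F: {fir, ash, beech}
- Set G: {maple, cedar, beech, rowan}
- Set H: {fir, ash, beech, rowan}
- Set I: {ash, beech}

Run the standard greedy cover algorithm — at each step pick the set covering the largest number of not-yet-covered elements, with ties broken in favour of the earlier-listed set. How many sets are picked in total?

3

Greedy: pick G (covers 4 new) → pick A (covers 2 new) → pick B (covers 1 new). Total picks: 3.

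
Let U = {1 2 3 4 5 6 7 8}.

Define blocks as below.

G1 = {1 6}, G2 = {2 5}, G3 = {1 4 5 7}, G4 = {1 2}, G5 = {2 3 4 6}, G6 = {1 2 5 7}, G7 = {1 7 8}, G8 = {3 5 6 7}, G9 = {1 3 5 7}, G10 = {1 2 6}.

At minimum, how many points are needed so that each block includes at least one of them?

3

The 3 points {1, 2, 5} hit every block.
No choice of 2 points meets every block, so 3 is the minimum.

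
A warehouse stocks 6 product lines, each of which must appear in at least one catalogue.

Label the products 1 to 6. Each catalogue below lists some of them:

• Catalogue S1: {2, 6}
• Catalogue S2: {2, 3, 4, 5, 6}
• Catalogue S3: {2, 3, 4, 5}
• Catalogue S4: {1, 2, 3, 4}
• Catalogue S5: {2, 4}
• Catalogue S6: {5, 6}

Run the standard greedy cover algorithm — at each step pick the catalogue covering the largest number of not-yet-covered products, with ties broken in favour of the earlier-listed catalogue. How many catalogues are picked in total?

Greedy: pick S2 (covers 5 new) → pick S4 (covers 1 new). Total picks: 2.

2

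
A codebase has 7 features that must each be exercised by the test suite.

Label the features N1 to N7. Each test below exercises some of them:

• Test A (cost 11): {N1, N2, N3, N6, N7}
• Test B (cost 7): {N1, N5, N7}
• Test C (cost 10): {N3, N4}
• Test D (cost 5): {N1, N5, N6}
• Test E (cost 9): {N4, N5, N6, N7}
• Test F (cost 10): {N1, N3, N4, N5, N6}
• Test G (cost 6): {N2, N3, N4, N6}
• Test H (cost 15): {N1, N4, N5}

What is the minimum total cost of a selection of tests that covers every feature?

13

B, G together cover every feature (B ∪ G = {N1, N2, N3, N4, N5, N6, N7}); total cost 7 + 6 = 13.
No covering selection has total cost below 13.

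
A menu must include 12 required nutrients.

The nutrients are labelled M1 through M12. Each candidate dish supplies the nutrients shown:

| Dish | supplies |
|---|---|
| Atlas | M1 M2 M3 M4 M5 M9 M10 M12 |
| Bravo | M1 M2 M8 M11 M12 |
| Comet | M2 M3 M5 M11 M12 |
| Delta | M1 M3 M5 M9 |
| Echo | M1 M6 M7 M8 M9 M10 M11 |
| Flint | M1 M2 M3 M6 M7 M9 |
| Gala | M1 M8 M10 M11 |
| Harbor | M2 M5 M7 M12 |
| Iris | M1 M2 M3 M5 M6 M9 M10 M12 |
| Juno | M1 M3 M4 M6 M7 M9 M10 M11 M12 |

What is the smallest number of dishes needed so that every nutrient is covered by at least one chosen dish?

2

Atlas and Echo together: Atlas ∪ Echo = {M1, M2, M3, M4, M5, M6, M7, M8, M9, M10, M11, M12} — every nutrient is covered.
No single dish has all 12 nutrients (the largest, Juno, has 9), so 2 is optimal.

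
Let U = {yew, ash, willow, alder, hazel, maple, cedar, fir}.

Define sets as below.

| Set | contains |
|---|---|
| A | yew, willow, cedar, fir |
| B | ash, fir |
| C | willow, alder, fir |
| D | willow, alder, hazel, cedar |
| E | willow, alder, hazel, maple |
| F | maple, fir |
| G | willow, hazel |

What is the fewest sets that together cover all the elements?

3

A and B and E together: A ∪ B ∪ E = {yew, ash, willow, alder, hazel, maple, cedar, fir} — every element is covered.
Only A contains yew, so A is forced; the remaining 4 elements need at least 2 more sets (each remaining set adds at most 3) — so at least 3 sets are needed, and 3 is optimal.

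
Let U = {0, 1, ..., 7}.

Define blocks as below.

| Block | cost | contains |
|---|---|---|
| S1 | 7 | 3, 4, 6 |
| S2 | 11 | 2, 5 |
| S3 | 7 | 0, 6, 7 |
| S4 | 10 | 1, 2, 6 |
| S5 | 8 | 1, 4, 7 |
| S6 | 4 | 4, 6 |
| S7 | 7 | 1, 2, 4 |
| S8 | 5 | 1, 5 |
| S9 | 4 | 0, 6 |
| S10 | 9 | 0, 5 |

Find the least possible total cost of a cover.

S1, S3, S7, S8 together cover every point (S1 ∪ S3 ∪ S7 ∪ S8 = {0, 1, 2, 3, 4, 5, 6, 7}); total cost 7 + 7 + 7 + 5 = 26.
The greedy pick S6, S8, S3, S1, S7 costs 30; no covering selection beats 26.

26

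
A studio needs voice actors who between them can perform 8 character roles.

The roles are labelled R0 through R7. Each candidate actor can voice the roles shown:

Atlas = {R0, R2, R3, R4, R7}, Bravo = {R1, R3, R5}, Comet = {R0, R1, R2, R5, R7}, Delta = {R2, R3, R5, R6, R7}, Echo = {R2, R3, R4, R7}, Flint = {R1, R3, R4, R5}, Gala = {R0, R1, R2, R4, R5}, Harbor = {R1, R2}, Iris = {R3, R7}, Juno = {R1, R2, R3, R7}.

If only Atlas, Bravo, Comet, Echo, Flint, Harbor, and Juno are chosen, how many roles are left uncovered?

1

Union of Atlas, Bravo, Comet, Echo, Flint, Harbor, Juno = {R0, R1, R2, R3, R4, R5, R7}.
Not covered: R6 — 1 role.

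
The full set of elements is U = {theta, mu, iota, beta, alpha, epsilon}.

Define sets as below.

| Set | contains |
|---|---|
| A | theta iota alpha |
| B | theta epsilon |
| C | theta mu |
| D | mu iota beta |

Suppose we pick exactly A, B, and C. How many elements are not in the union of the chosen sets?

Union of A, B, C = {theta, mu, iota, alpha, epsilon}.
Not covered: beta — 1 element.

1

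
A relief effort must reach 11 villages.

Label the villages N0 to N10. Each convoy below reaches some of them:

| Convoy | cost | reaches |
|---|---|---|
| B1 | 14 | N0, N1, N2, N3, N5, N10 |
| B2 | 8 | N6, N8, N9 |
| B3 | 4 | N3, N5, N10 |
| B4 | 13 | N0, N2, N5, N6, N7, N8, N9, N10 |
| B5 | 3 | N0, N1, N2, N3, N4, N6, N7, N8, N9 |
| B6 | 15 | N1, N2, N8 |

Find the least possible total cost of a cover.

B3, B5 together cover every village (B3 ∪ B5 = {N0, N1, N2, N3, N4, N5, N6, N7, N8, N9, N10}); total cost 4 + 3 = 7.
No covering selection has total cost below 7.

7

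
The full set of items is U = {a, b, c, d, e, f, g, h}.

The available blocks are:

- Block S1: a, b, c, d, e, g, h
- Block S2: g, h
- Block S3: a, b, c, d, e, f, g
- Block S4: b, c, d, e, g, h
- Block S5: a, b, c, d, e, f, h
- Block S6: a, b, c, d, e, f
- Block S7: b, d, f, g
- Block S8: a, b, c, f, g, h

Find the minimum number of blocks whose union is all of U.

S2 and S5 together: S2 ∪ S5 = {a, b, c, d, e, f, g, h} — every item is covered.
No single block has all 8 items (the largest, S1, has 7), so 2 is optimal.

2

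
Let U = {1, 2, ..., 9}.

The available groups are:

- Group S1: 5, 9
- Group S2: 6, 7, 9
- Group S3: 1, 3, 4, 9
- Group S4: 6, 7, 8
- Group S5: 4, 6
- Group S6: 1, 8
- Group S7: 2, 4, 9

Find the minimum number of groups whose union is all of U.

Take {S1, S3, S4, S7}. Their union is {1, 2, 3, 4, 5, 6, 7, 8, 9}, which is all 9 points.
Only S1 contains 5, so S1 is forced; the remaining 7 points need at least 3 more groups (each remaining group adds at most 3) — so at least 4 groups are needed, and 4 is optimal.

4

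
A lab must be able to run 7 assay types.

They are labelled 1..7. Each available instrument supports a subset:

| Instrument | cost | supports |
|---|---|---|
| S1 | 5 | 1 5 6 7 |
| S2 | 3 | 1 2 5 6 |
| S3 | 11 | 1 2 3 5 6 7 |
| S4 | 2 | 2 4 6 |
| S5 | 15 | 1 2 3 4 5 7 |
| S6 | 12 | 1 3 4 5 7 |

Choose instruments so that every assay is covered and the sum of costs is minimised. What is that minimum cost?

S3, S4 together cover every assay (S3 ∪ S4 = {1, 2, 3, 4, 5, 6, 7}); total cost 11 + 2 = 13.
The greedy pick S4, S2, S1, S3 costs 21; no covering selection beats 13.

13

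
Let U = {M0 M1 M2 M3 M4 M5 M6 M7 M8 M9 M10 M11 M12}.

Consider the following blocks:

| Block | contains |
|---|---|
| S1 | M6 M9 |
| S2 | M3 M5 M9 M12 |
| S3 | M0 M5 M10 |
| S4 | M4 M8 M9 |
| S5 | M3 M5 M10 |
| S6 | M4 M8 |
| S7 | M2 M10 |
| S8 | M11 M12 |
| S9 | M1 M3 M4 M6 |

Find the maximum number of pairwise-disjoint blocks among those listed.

S1, S5, S6, S8 are pairwise disjoint (S1={M6,M9}; S5={M3,M5,M10}; S6={M4,M8}; S8={M11,M12}).
Every remaining block overlaps one of these, and no 5 of the listed blocks are pairwise disjoint, so 4 is the maximum.

4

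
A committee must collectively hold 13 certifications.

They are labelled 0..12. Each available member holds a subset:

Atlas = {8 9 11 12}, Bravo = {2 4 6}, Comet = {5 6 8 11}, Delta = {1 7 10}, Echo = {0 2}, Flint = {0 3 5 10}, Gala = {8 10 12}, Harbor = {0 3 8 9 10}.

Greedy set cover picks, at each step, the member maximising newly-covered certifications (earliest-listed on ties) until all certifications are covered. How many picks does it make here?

5

Greedy: pick Harbor (covers 5 new) → pick Bravo (covers 3 new) → pick Atlas (covers 2 new) → pick Delta (covers 2 new) → pick Comet (covers 1 new). Total picks: 5.
(The true minimum cover uses only 4 members, so greedy is not optimal here.)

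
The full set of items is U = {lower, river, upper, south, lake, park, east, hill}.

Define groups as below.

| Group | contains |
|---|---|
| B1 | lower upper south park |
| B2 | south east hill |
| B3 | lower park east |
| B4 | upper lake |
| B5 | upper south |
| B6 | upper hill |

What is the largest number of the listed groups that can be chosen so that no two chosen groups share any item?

2

B3, B4 are pairwise disjoint (B3={lower,park,east}; B4={upper,lake}).
Every remaining group overlaps one of these, and no 3 of the listed groups are pairwise disjoint, so 2 is the maximum.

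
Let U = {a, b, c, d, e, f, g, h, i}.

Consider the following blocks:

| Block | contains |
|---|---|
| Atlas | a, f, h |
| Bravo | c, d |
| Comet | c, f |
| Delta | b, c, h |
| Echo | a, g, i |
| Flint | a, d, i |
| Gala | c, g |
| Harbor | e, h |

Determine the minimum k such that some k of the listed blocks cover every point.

5

Atlas, Bravo, Delta, Echo, and Harbor cover everything between them: the union {a, b, c, d, e, f, g, h, i} is all of U.
No 4 of the 8 blocks cover everything (all 70 combinations miss at least one point), so 5 is optimal.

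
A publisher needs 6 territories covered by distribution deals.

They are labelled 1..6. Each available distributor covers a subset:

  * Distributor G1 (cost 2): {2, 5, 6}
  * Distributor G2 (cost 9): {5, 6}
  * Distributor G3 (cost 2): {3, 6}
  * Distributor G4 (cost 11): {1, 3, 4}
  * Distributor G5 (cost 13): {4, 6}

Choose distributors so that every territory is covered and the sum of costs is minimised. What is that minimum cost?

13

G1, G4 together cover every territory (G1 ∪ G4 = {1, 2, 3, 4, 5, 6}); total cost 2 + 11 = 13.
The greedy pick G1, G3, G4 costs 15; no covering selection beats 13.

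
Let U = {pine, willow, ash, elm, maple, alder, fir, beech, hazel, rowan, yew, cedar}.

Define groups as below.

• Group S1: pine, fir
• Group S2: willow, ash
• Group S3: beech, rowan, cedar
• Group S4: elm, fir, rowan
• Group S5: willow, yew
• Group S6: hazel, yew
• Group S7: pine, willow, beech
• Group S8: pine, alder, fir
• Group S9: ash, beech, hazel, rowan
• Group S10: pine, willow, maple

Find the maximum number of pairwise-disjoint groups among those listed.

S1, S2, S3, S6 are pairwise disjoint (S1={pine,fir}; S2={willow,ash}; S3={beech,rowan,cedar}; S6={hazel,yew}).
Every remaining group overlaps one of these, and no 5 of the listed groups are pairwise disjoint, so 4 is the maximum.

4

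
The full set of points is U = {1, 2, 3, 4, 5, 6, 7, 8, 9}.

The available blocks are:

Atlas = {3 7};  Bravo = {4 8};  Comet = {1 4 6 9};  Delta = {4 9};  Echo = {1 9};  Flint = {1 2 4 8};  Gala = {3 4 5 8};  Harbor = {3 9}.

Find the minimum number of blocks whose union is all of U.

4

Atlas and Comet and Flint and Gala together: Atlas ∪ Comet ∪ Flint ∪ Gala = {1, 2, 3, 4, 5, 6, 7, 8, 9} — every point is covered.
Only Flint contains 2, so Flint is forced; the remaining 5 points need at least 3 more blocks (each remaining block adds at most 2) — so at least 4 blocks are needed, and 4 is optimal.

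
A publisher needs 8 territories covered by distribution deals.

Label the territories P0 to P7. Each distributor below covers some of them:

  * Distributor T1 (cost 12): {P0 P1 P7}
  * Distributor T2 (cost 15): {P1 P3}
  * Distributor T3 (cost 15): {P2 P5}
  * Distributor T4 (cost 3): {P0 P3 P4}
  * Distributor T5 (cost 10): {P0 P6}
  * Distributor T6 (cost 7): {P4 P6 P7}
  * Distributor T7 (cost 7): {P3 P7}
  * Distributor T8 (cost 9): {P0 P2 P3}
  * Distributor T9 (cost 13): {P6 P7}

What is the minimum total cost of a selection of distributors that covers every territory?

37

T1, T3, T4, T6 together cover every territory (T1 ∪ T3 ∪ T4 ∪ T6 = {P0, P1, P2, P3, P4, P5, P6, P7}); total cost 12 + 15 + 3 + 7 = 37.
No covering selection has total cost below 37.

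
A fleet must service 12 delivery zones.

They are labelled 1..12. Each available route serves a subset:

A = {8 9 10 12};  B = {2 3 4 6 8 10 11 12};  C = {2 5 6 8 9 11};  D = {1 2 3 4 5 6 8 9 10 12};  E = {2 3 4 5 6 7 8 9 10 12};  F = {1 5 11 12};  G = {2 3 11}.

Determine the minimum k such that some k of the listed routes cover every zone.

2

E and F together: E ∪ F = {1, 2, 3, 4, 5, 6, 7, 8, 9, 10, 11, 12} — every zone is covered.
No single route has all 12 zones (the largest, D, has 10), so 2 is optimal.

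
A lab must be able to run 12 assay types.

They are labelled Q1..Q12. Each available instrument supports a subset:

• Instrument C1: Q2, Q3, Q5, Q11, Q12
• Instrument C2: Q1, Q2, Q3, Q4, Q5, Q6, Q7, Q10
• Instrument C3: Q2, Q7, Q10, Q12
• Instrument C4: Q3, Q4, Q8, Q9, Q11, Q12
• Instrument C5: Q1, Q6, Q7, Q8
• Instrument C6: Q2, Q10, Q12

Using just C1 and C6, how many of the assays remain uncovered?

6

Union of C1, C6 = {Q2, Q3, Q5, Q10, Q11, Q12}.
Not covered: Q1, Q4, Q6, Q7, Q8, Q9 — 6 assays.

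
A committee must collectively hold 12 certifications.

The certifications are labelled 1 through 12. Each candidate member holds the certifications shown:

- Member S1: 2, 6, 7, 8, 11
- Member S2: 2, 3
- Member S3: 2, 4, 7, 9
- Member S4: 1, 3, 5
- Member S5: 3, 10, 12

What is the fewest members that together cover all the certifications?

4

Take {S1, S3, S4, S5}. Their union is {1, 2, 3, 4, 5, 6, 7, 8, 9, 10, 11, 12}, which is all 12 certifications.
Only S3 contains 4, so S3 is forced; the remaining 8 certifications need at least 3 more members (each remaining member adds at most 3) — so at least 4 members are needed, and 4 is optimal.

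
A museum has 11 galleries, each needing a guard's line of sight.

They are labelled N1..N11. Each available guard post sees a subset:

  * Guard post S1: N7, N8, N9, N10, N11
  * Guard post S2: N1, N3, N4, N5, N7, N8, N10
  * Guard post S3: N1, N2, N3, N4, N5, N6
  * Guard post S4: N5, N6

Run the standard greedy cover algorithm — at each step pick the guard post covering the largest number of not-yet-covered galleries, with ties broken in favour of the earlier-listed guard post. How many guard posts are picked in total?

Greedy: pick S2 (covers 7 new) → pick S1 (covers 2 new) → pick S3 (covers 2 new). Total picks: 3.
(The true minimum cover uses only 2 guard posts, so greedy is not optimal here.)

3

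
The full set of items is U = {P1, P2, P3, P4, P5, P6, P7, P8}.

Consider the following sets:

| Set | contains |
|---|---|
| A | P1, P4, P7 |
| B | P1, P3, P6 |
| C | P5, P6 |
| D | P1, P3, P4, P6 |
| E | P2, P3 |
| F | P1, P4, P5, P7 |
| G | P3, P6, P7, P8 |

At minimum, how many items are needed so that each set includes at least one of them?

Take H = {P3, P4, P6}. Each listed set contains at least one of these, so H is a hitting set of size 3.
The sets A, C, E are pairwise disjoint, so any hitting set needs a separate item for each — at least 3. Hence 3 is optimal.

3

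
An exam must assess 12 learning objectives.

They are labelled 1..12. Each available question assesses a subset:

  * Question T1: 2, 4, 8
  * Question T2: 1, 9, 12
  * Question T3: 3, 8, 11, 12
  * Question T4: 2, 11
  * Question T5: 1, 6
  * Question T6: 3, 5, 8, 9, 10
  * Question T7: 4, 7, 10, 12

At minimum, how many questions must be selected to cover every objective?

4

T4 and T5 and T6 and T7 together: T4 ∪ T5 ∪ T6 ∪ T7 = {1, 2, 3, 4, 5, 6, 7, 8, 9, 10, 11, 12} — every objective is covered.
Only T6 contains 5, so T6 is forced; the remaining 7 objectives need at least 3 more questions (each remaining question adds at most 3) — so at least 4 questions are needed, and 4 is optimal.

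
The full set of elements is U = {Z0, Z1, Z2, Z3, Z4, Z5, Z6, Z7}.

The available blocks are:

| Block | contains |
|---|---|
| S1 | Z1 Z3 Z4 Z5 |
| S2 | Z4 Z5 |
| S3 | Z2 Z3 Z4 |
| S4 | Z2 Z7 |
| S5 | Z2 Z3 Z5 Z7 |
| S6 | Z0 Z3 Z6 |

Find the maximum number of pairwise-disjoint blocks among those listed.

3

S2, S4, S6 are pairwise disjoint (S2={Z4,Z5}; S4={Z2,Z7}; S6={Z0,Z3,Z6}).
Every remaining block overlaps one of these, and no 4 of the listed blocks are pairwise disjoint, so 3 is the maximum.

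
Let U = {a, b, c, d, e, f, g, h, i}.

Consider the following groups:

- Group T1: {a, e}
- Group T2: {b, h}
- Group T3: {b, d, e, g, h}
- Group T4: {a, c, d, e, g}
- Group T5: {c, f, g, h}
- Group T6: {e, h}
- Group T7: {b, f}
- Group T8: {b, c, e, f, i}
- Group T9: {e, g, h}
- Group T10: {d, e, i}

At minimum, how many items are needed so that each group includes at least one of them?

T = {b, e, h} meets every group (each contains at least one member of T), and |T| = 3.
No choice of 2 items meets every group, so 3 is the minimum.

3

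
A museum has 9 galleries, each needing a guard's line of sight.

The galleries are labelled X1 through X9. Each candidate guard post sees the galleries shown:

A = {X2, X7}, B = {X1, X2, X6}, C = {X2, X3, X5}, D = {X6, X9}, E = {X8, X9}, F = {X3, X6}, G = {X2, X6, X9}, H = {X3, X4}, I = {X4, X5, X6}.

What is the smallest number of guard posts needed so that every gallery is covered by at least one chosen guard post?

5

Take {A, B, E, H, I}. Their union is {X1, X2, X3, X4, X5, X6, X7, X8, X9}, which is all 9 galleries.
No 4 of the 9 guard posts cover everything (all 126 combinations miss at least one gallery), so 5 is optimal.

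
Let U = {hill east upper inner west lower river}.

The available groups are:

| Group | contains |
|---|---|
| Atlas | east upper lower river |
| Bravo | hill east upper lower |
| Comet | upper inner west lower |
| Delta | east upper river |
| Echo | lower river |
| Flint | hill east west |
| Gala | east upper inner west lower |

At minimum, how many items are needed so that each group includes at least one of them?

2

Take H = {east, lower}. Each listed group contains at least one of these, so H is a hitting set of size 2.
The groups Echo, Flint are pairwise disjoint, so any hitting set needs a separate item for each — at least 2. Hence 2 is optimal.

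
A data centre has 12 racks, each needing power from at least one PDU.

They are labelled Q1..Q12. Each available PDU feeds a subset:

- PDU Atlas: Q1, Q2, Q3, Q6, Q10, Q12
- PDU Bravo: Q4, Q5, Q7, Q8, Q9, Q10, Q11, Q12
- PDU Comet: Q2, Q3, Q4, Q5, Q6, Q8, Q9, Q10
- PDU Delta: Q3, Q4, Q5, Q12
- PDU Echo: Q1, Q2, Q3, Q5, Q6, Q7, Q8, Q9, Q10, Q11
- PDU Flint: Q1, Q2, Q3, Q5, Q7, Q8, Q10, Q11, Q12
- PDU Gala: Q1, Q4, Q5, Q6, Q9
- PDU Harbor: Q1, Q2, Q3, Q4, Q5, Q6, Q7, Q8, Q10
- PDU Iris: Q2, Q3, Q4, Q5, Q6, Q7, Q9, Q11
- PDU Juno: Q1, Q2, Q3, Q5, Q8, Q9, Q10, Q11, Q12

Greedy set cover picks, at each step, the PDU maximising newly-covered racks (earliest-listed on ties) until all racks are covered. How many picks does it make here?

2

Greedy: pick Echo (covers 10 new) → pick Bravo (covers 2 new). Total picks: 2.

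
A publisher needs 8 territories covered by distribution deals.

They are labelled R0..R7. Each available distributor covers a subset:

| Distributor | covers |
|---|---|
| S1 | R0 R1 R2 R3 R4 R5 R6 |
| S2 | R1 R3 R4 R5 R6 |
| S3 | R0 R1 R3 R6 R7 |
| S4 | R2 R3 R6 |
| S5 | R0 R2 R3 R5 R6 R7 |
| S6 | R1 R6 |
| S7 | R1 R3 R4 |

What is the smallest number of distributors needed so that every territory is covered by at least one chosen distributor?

S1 and S5 together: S1 ∪ S5 = {R0, R1, R2, R3, R4, R5, R6, R7} — every territory is covered.
No single distributor has all 8 territories (the largest, S1, has 7), so 2 is optimal.

2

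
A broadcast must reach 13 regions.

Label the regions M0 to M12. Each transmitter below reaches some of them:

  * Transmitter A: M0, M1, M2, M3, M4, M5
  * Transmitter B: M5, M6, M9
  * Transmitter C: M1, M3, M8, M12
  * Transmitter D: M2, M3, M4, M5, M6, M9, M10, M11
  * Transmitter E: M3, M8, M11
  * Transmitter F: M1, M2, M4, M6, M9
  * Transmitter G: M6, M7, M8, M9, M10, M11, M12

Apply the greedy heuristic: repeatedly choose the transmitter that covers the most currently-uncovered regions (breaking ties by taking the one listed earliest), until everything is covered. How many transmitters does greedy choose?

Greedy: pick D (covers 8 new) → pick C (covers 3 new) → pick A (covers 1 new) → pick G (covers 1 new). Total picks: 4.
(The true minimum cover uses only 2 transmitters, so greedy is not optimal here.)

4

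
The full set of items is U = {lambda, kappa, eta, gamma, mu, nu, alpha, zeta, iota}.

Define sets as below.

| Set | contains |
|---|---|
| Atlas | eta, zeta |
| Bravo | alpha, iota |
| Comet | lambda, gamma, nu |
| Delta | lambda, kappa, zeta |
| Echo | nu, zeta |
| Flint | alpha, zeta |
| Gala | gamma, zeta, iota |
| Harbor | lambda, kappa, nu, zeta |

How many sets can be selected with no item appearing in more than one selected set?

3

Atlas, Bravo, Comet are pairwise disjoint (Atlas={eta,zeta}; Bravo={alpha,iota}; Comet={lambda,gamma,nu}).
Every remaining set overlaps one of these, and no 4 of the listed sets are pairwise disjoint, so 3 is the maximum.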